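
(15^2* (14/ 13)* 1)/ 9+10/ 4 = 765/ 26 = 29.42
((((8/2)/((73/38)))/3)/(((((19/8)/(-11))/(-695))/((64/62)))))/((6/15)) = 39142400/6789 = 5765.56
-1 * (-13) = 13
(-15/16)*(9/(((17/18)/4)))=-1215/34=-35.74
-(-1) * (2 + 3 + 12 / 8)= 13 / 2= 6.50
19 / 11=1.73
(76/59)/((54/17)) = 646/1593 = 0.41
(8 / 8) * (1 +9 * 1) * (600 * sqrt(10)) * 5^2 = 150000 * sqrt(10) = 474341.65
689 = 689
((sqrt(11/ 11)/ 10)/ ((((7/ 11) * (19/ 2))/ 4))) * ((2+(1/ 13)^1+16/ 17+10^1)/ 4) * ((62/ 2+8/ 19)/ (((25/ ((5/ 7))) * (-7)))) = -2699037/ 97731725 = -0.03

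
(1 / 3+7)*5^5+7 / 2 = 137521 / 6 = 22920.17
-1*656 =-656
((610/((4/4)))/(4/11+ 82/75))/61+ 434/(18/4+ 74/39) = 22403427/299899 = 74.70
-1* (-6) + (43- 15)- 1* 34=0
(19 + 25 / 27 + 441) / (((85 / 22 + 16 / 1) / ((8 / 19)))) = 115280 / 11799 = 9.77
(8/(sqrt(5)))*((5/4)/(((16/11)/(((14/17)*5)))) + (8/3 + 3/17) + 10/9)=7337*sqrt(5)/612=26.81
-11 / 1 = -11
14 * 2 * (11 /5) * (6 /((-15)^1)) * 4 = -2464 /25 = -98.56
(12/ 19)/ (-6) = -2/ 19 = -0.11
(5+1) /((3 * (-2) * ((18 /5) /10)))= -25 /9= -2.78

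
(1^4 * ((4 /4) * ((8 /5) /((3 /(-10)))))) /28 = -4 /21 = -0.19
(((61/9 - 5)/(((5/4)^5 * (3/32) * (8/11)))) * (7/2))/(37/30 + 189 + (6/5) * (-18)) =5046272/28456875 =0.18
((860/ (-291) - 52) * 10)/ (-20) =7996/ 291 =27.48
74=74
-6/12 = -0.50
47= 47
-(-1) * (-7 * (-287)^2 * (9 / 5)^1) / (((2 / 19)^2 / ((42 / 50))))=-39339681507 / 500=-78679363.01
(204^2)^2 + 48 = 1731891504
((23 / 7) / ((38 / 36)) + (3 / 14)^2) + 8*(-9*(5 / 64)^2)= 1296189 / 476672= 2.72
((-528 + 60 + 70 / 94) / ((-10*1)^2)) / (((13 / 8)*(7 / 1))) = -0.41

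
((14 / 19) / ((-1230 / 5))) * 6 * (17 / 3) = -238 / 2337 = -0.10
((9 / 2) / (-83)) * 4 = -18 / 83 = -0.22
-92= -92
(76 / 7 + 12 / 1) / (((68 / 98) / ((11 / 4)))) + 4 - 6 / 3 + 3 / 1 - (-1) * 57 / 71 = 116344 / 1207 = 96.39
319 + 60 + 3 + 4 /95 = 36294 /95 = 382.04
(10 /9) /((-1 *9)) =-10 /81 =-0.12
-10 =-10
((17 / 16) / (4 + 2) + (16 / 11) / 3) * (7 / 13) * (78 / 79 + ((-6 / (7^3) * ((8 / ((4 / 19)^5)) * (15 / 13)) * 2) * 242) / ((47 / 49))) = -248168539442217 / 3534063104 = -70221.88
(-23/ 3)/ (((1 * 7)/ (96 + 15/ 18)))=-1909/ 18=-106.06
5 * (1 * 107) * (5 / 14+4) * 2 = 32635 / 7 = 4662.14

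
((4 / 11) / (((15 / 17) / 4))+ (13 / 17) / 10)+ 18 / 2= 60167 / 5610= 10.72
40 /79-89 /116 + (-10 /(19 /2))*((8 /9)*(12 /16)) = -0.96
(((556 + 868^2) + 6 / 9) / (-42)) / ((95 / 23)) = -26012333 / 5985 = -4346.25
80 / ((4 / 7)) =140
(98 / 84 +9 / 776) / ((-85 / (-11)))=30173 / 197880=0.15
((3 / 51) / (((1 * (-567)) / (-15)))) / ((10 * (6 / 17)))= 1 / 2268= 0.00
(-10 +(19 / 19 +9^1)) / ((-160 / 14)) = 0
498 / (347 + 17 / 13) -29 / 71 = 164171 / 160744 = 1.02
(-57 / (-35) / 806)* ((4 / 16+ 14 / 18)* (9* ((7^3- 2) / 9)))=7733 / 10920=0.71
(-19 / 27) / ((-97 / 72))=152 / 291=0.52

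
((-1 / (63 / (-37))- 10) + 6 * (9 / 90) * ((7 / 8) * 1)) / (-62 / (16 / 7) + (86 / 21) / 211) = 4725767 / 14412585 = 0.33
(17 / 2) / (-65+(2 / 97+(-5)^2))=-1649 / 7756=-0.21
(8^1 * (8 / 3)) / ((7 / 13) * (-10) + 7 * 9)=832 / 2247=0.37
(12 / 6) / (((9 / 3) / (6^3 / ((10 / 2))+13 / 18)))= 3953 / 135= 29.28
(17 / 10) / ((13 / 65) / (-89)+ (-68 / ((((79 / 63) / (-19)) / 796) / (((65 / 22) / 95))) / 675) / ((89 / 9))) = 6573985 / 14768254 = 0.45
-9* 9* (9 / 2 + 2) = -1053 / 2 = -526.50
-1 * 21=-21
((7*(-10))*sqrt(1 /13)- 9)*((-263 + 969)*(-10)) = 63540 + 494200*sqrt(13) /13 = 200606.42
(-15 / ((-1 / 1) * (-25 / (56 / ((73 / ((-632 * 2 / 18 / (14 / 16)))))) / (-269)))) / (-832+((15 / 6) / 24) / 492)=85651390464 / 7171705055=11.94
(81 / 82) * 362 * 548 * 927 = 7447729356 / 41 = 181651935.51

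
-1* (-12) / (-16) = -3 / 4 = -0.75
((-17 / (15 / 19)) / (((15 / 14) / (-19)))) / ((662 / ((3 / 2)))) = 42959 / 49650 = 0.87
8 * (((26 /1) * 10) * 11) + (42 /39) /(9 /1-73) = 9518073 /416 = 22879.98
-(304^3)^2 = -789298907447296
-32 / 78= -16 / 39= -0.41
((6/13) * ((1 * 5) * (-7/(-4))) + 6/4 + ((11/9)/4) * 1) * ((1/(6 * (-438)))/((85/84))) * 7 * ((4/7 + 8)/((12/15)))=-95725/580788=-0.16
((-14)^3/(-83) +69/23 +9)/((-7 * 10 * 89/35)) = -1870/7387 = -0.25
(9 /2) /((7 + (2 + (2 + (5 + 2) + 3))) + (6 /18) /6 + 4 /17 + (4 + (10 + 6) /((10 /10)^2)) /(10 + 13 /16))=238221 /1225015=0.19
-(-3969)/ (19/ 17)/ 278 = 67473/ 5282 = 12.77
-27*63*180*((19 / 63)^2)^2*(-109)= 284099780 / 1029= 276093.08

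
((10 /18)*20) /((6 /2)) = 100 /27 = 3.70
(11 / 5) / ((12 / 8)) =22 / 15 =1.47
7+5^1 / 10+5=25 / 2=12.50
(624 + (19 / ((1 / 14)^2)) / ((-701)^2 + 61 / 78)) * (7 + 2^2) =263095778088 / 38329339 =6864.08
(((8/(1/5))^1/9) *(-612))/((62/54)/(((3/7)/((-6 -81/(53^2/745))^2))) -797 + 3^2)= -193158974880/87735350461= -2.20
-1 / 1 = -1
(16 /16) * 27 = 27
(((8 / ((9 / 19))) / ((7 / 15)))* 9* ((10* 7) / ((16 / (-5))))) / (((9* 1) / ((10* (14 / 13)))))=-332500 / 39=-8525.64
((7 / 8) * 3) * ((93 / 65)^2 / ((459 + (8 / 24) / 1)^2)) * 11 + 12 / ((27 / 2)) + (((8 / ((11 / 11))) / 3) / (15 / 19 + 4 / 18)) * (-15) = -3862204836300253 / 99931808714400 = -38.65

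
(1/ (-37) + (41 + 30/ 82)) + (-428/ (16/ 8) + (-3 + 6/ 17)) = -4521024/ 25789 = -175.31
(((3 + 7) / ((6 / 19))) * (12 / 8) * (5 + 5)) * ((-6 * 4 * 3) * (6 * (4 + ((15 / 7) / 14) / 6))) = -40475700 / 49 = -826034.69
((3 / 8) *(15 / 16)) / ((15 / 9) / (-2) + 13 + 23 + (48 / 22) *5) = 1485 / 194624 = 0.01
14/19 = 0.74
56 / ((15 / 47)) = 2632 / 15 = 175.47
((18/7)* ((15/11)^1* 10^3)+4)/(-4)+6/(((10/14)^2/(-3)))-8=-1772739/1925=-920.90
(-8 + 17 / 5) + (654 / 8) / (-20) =-139 / 16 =-8.69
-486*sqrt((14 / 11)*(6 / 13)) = -972*sqrt(3003) / 143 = -372.48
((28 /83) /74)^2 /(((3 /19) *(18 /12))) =7448 /84879369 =0.00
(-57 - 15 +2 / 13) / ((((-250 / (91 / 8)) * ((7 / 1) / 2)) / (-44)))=-5137 / 125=-41.10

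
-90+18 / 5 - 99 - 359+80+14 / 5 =-2308 / 5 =-461.60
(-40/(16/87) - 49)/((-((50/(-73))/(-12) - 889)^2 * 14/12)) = 306758556/1061192114143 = 0.00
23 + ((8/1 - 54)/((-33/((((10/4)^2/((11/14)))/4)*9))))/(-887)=9862009/429308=22.97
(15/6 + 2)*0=0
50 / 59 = 0.85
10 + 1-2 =9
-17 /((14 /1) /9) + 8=-41 /14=-2.93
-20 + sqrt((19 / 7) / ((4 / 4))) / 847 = -20 + sqrt(133) / 5929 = -20.00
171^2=29241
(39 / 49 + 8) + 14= 1117 / 49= 22.80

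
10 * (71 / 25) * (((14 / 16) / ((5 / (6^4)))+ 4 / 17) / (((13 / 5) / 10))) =5480632 / 221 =24799.24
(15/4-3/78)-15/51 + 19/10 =23503/4420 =5.32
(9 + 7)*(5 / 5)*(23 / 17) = 368 / 17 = 21.65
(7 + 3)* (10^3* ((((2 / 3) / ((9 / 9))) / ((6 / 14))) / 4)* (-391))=-1520555.56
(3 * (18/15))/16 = 9/40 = 0.22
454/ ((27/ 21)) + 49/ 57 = 60529/ 171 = 353.97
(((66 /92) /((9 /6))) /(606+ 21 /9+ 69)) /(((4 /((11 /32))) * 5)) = 363 /29911040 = 0.00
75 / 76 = 0.99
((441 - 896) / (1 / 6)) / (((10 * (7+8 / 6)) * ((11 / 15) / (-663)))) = 1628991 / 55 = 29618.02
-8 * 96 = -768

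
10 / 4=5 / 2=2.50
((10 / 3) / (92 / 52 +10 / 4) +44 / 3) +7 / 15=26497 / 1665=15.91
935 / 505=187 / 101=1.85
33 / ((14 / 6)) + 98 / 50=2818 / 175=16.10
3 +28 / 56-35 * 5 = -343 / 2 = -171.50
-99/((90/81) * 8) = -891/80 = -11.14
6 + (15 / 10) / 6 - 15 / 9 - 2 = 31 / 12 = 2.58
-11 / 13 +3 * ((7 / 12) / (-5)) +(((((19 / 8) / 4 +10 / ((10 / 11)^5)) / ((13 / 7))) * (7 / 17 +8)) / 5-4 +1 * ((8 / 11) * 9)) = 4005435747 / 243100000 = 16.48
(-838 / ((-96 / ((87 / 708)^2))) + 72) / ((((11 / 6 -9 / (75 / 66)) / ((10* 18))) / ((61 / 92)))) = -1203044630625 / 850589312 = -1414.37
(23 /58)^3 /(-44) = -12167 /8584928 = -0.00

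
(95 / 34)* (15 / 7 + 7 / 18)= 30305 / 4284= 7.07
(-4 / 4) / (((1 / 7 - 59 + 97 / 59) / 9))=3717 / 23629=0.16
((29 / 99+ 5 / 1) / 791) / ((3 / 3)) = 524 / 78309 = 0.01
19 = 19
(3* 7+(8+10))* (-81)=-3159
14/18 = 7/9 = 0.78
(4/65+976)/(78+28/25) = 158610/12857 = 12.34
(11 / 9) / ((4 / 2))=11 / 18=0.61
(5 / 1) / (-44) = -5 / 44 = -0.11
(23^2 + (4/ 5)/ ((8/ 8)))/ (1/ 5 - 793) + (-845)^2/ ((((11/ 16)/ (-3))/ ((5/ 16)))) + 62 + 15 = -42452598131/ 43604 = -973594.12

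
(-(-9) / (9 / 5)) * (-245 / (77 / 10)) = -159.09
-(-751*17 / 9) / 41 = 12767 / 369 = 34.60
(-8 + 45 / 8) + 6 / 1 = 3.62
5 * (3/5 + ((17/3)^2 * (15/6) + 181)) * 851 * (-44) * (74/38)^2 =-604083321842/3249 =-185929000.26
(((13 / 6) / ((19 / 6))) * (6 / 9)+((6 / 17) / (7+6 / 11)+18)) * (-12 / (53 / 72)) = -8086464 / 26809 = -301.63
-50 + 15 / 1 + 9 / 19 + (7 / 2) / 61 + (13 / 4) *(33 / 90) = -4628203 / 139080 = -33.28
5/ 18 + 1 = 23/ 18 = 1.28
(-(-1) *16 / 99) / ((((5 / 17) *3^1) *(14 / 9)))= 136 / 1155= 0.12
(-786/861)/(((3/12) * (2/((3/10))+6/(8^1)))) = -12576/25543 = -0.49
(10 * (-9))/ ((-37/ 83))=7470/ 37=201.89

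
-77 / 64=-1.20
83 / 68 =1.22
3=3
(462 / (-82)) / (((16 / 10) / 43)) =-49665 / 328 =-151.42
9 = 9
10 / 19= 0.53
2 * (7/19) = 14/19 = 0.74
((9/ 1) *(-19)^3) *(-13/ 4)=802503/ 4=200625.75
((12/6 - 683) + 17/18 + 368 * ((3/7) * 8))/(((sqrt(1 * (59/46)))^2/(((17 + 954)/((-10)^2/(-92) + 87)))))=5125.48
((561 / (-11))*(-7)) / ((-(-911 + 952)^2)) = -357 / 1681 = -0.21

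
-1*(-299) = 299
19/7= 2.71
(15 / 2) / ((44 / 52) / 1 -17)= -13 / 28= -0.46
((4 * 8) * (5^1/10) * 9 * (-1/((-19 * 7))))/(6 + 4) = 72/665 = 0.11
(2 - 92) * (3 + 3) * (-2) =1080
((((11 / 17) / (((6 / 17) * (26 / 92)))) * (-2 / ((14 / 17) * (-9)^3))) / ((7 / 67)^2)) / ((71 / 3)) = 0.08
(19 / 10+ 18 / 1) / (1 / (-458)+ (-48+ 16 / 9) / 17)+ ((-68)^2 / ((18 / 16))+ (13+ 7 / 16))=565134542563 / 137290320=4116.35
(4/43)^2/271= 16/501079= 0.00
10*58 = 580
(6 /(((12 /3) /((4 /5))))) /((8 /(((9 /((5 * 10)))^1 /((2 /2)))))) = 27 /1000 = 0.03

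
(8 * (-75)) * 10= -6000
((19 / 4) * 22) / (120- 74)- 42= -3655 / 92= -39.73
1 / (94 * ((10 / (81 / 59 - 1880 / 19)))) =-109381 / 1053740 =-0.10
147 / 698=0.21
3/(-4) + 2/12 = -7/12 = -0.58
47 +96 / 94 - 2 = 2163 / 47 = 46.02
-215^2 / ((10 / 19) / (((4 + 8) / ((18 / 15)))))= -878275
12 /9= 4 /3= 1.33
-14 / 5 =-2.80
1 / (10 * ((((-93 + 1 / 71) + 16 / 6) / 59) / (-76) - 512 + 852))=238773 / 811876295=0.00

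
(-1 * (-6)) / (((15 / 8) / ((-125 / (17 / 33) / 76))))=-3300 / 323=-10.22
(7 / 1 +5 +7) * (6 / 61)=114 / 61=1.87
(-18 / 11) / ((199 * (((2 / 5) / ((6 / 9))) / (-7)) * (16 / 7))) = 735 / 17512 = 0.04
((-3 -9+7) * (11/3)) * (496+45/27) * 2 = -164230/9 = -18247.78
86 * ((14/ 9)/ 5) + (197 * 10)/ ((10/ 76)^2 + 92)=95996564/ 1993095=48.16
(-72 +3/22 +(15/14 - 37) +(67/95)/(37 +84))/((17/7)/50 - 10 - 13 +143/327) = 4.79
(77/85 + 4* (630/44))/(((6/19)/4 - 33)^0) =54397/935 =58.18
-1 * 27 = -27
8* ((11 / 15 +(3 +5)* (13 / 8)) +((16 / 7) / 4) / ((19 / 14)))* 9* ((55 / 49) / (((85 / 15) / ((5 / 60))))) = 266244 / 15827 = 16.82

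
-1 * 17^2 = -289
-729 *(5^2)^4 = -284765625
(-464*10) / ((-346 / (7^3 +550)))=2071760 / 173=11975.49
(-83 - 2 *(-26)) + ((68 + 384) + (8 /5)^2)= 10589 /25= 423.56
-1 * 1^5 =-1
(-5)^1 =-5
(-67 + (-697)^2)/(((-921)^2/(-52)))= -8419528/282747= -29.78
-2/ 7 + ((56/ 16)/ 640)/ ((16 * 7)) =-40953/ 143360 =-0.29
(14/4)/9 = 7/18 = 0.39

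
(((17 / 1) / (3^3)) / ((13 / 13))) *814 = 13838 / 27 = 512.52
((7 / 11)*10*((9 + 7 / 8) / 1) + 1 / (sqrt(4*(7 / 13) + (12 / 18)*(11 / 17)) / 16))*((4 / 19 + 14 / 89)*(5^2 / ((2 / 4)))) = 248800*sqrt(1136382) / 1449187 + 21497875 / 18601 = 1338.75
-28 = -28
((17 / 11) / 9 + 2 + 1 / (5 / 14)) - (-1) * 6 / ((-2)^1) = 1.97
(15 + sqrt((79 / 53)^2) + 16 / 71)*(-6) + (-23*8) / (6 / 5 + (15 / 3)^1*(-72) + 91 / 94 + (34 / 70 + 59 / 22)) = -99.78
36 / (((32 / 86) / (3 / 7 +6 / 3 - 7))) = -3096 / 7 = -442.29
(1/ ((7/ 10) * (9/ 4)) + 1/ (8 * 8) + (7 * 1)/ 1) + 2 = 38911/ 4032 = 9.65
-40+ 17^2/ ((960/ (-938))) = -154741/ 480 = -322.38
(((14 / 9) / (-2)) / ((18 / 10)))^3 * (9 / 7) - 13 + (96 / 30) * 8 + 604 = 182017442 / 295245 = 616.50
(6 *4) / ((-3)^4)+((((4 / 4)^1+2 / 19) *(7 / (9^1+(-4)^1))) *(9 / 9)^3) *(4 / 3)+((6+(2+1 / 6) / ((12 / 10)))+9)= 196633 / 10260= 19.17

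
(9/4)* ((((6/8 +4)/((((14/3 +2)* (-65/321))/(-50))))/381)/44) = 54891/2324608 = 0.02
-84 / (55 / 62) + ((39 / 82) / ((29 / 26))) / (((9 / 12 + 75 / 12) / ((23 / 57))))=-823363711 / 8697535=-94.67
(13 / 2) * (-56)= -364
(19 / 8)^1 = 2.38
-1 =-1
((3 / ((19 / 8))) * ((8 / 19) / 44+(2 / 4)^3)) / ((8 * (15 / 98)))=2205 / 15884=0.14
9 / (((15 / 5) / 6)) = 18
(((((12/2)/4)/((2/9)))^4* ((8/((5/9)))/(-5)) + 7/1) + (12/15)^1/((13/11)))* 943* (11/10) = -644150406361/104000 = -6193753.91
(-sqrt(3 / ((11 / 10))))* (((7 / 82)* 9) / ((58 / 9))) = -567* sqrt(330) / 52316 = -0.20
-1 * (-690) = 690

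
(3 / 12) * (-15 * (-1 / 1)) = 15 / 4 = 3.75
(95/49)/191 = 0.01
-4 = -4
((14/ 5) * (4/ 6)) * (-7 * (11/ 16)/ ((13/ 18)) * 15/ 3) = -1617/ 26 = -62.19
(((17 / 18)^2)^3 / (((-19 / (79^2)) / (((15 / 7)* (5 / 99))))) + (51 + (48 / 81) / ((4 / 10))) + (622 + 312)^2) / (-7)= -130229067699439847 / 1044957557952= -124626.18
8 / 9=0.89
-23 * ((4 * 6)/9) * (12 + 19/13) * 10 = -322000/39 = -8256.41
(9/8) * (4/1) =9/2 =4.50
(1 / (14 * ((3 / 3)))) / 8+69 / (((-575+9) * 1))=-3581 / 31696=-0.11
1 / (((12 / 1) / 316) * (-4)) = -79 / 12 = -6.58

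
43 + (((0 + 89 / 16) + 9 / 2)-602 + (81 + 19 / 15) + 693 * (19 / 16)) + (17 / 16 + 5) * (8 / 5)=10979 / 30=365.97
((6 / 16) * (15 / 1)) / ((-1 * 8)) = -45 / 64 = -0.70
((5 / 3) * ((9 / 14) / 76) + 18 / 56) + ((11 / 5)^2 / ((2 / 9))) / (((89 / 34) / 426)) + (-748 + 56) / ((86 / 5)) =50966205793 / 14542600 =3504.61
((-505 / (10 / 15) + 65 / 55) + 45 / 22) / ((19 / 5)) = -41485 / 209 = -198.49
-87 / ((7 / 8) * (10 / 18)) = -6264 / 35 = -178.97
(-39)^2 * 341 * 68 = 35268948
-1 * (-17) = 17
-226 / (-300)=113 / 150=0.75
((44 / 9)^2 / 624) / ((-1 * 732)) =-121 / 2312388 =-0.00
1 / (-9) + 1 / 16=-7 / 144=-0.05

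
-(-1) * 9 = 9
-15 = -15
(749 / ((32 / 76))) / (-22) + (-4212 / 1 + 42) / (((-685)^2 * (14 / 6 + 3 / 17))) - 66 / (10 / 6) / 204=-91036554893 / 1123136960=-81.06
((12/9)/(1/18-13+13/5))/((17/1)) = -120/15827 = -0.01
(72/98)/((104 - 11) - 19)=18/1813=0.01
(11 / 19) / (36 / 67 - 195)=-737 / 247551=-0.00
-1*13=-13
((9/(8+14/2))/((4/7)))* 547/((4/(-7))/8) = -80409/10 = -8040.90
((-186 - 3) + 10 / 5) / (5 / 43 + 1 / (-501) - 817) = 4028541 / 17598169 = 0.23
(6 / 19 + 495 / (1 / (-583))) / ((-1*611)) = 5483109 / 11609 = 472.32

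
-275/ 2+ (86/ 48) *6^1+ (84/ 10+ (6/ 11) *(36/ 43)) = -1115271/ 9460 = -117.89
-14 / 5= -2.80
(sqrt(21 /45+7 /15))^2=14 /15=0.93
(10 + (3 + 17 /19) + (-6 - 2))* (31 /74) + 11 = 9469 /703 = 13.47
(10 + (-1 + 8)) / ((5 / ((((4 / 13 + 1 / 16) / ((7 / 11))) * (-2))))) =-2057 / 520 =-3.96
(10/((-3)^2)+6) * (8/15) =512/135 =3.79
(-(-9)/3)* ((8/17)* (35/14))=60/17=3.53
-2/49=-0.04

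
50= 50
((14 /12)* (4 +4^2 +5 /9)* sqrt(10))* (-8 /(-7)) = 740* sqrt(10) /27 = 86.67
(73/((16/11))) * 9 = 7227/16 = 451.69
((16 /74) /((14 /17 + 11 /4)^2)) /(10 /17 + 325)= 628864 /12092939955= 0.00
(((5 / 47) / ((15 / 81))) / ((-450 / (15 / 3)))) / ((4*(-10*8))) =3 / 150400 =0.00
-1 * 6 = -6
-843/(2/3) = -1264.50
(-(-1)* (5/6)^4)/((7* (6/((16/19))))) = 625/64638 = 0.01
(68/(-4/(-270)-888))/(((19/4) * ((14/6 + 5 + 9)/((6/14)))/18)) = -2974320/390622463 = -0.01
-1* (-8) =8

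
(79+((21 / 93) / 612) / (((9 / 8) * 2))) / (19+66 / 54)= 1686140 / 431613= 3.91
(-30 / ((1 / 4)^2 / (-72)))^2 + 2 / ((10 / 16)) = 5971968016 / 5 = 1194393603.20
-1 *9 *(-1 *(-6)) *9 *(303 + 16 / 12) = -147906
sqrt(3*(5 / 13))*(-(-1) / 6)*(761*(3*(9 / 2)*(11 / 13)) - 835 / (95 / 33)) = 1383679*sqrt(195) / 12844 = 1504.36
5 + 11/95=5.12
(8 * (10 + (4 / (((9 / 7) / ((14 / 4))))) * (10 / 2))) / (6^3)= 580 / 243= 2.39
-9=-9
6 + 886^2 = 785002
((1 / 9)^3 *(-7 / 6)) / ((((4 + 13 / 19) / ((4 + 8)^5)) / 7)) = -476672 / 801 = -595.10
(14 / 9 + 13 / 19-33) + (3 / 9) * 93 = 41 / 171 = 0.24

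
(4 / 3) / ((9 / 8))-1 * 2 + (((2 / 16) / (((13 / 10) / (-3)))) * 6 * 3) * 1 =-6.01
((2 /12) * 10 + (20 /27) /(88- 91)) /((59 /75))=2875 /1593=1.80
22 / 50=11 / 25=0.44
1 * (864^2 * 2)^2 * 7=15603175784448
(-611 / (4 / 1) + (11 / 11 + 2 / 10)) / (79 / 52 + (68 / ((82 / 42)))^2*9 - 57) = -66236443 / 4747442135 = -0.01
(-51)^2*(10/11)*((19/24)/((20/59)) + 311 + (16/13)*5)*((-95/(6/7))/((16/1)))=-383142514405/73216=-5233043.52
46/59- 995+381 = -36180/59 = -613.22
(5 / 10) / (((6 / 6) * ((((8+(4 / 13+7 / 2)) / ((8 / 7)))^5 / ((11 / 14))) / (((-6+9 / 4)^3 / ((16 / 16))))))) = -56460298752000 / 320833801706500243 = -0.00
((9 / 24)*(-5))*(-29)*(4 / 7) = 435 / 14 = 31.07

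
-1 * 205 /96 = -205 /96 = -2.14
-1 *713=-713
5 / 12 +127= 1529 / 12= 127.42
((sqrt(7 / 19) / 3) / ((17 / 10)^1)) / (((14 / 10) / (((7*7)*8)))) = 2800*sqrt(133) / 969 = 33.32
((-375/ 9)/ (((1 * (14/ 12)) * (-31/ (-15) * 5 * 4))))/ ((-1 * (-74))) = -0.01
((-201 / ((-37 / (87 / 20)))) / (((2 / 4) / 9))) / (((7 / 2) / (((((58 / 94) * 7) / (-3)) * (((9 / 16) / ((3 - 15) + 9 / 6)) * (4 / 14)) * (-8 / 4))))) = -4564107 / 852110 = -5.36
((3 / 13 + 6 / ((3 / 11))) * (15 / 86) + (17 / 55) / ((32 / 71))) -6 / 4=3013753 / 983840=3.06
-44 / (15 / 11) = -484 / 15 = -32.27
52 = 52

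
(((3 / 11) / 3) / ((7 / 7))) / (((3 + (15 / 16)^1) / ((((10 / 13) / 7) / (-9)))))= -160 / 567567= -0.00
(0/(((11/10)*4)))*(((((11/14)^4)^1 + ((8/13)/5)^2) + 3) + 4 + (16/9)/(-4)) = 0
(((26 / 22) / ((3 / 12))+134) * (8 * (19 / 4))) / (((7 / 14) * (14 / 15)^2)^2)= 104844375 / 3773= 27788.07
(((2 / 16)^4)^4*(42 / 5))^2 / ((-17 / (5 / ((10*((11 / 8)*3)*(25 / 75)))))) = -441 / 23149478734636611140613622988800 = -0.00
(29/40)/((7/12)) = 87/70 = 1.24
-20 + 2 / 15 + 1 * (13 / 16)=-4573 / 240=-19.05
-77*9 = -693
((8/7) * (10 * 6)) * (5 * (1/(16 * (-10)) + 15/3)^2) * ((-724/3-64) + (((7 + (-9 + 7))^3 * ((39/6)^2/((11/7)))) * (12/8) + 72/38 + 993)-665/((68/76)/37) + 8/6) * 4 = -69704688883407/93632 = -744453700.48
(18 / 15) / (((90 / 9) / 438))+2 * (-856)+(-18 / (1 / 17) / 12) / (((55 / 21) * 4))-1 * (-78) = -3484523 / 2200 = -1583.87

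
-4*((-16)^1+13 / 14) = 422 / 7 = 60.29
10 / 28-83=-82.64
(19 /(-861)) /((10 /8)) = -76 /4305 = -0.02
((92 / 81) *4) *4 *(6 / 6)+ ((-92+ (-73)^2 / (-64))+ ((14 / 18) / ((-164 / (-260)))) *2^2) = -32340809 / 212544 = -152.16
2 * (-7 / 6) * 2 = -14 / 3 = -4.67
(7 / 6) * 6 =7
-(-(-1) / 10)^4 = -1 / 10000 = -0.00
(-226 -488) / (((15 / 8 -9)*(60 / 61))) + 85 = 53261 / 285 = 186.88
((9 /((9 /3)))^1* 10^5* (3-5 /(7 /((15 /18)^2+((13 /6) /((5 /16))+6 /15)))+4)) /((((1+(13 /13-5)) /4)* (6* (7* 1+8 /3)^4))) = -1650000 /170723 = -9.66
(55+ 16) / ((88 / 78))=2769 / 44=62.93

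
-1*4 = -4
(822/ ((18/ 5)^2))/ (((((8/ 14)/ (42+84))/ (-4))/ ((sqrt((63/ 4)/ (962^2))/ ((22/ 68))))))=-2853025*sqrt(7)/ 10582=-713.32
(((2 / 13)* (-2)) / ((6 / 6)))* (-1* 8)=32 / 13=2.46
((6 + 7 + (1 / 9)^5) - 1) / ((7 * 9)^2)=14461 / 4782969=0.00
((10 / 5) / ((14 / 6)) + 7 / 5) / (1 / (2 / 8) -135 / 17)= -1343 / 2345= -0.57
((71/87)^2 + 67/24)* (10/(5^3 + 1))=1046845/3814776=0.27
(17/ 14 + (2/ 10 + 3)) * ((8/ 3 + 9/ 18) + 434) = 270169/ 140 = 1929.78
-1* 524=-524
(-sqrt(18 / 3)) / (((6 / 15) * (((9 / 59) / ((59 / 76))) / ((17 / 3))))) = -295885 * sqrt(6) / 4104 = -176.60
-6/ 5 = -1.20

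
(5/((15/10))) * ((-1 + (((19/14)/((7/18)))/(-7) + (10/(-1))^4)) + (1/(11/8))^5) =5523333892100/165721479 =33329.02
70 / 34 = 35 / 17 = 2.06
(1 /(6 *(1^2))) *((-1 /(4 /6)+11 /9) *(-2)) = 5 /54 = 0.09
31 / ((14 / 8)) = 124 / 7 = 17.71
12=12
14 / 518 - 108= -3995 / 37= -107.97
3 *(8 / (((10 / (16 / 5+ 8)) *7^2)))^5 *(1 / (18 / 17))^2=0.00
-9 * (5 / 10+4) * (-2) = 81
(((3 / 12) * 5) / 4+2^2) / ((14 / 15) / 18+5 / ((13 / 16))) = 121095 / 174256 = 0.69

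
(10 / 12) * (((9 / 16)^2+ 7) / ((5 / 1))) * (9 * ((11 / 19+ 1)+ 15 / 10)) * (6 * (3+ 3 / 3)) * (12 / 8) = 5916807 / 4864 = 1216.45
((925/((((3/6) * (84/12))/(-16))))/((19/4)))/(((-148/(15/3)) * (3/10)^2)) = 400000/1197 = 334.17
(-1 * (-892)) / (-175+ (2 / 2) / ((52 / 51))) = -46384 / 9049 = -5.13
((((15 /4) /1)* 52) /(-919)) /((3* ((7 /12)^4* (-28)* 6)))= 56160 /15445633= 0.00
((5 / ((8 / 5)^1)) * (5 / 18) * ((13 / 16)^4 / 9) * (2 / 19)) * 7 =24990875 / 806879232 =0.03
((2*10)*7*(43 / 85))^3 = 355248.86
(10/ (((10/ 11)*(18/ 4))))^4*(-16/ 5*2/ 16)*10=-937024/ 6561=-142.82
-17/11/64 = -17/704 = -0.02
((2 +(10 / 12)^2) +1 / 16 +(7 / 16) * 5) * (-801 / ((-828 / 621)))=23763 / 8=2970.38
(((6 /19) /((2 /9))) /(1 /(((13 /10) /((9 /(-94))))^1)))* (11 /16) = -20163 /1520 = -13.27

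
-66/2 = -33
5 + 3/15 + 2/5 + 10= 15.60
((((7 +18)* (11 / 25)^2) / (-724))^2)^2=214358881 / 107328312100000000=0.00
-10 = -10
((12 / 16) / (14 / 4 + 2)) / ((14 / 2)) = 3 / 154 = 0.02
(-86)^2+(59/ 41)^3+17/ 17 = 510014016/ 68921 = 7399.98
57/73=0.78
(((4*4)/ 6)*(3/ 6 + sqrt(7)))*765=1020 + 2040*sqrt(7)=6417.33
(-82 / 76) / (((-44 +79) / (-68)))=1394 / 665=2.10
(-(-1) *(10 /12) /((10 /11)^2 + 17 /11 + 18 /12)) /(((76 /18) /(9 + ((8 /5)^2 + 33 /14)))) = 0.71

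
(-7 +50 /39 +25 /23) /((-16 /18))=6231 /1196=5.21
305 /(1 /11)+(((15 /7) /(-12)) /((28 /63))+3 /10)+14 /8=1879723 /560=3356.65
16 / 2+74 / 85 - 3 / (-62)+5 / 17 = 48553 / 5270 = 9.21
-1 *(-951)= 951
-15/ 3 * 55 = -275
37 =37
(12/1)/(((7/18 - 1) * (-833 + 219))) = 108/3377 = 0.03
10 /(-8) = -5 /4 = -1.25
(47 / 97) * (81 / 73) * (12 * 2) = 91368 / 7081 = 12.90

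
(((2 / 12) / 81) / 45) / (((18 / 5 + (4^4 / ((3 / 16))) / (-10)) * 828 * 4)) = -1 / 9628818624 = -0.00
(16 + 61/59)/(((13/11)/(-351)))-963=-355302/59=-6022.07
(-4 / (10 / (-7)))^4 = 38416 / 625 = 61.47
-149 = -149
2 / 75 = 0.03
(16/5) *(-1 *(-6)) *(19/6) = 304/5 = 60.80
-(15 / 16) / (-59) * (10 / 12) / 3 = 25 / 5664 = 0.00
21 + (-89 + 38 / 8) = -253 / 4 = -63.25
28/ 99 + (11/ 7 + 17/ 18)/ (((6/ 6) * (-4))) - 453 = -2513351/ 5544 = -453.35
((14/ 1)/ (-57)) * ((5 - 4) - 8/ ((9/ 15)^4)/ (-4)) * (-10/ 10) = 18634/ 4617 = 4.04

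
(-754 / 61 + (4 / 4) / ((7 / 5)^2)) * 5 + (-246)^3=-44497228809 / 2989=-14886995.25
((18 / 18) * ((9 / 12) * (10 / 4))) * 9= 135 / 8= 16.88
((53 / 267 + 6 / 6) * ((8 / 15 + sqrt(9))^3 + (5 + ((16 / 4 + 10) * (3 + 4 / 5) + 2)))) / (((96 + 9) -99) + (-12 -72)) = -11265664 / 7028775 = -1.60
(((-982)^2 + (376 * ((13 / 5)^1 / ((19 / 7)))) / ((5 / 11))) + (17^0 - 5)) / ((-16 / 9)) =-515731923 / 950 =-542875.71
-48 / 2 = -24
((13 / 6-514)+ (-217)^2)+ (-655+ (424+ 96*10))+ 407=286279 / 6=47713.17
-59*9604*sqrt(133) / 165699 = -566636*sqrt(133) / 165699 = -39.44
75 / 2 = 37.50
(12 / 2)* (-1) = -6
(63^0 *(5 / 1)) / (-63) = -5 / 63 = -0.08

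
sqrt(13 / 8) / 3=sqrt(26) / 12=0.42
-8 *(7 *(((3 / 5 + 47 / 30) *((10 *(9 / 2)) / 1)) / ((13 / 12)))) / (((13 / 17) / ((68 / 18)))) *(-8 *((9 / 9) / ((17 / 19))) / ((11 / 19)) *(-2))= -109975040 / 143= -769056.22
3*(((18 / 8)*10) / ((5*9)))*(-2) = -3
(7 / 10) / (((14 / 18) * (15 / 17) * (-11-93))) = -51 / 5200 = -0.01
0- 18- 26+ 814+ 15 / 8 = 6175 / 8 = 771.88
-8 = -8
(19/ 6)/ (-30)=-19/ 180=-0.11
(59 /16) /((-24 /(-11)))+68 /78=4263 /1664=2.56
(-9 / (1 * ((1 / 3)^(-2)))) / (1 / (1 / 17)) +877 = 14908 / 17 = 876.94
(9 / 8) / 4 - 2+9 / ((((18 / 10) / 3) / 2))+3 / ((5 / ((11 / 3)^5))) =5520157 / 12960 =425.94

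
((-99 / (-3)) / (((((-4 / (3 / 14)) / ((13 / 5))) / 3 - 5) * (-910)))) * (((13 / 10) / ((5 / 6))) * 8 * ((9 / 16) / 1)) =104247 / 3027500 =0.03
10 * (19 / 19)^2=10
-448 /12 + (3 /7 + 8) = -607 /21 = -28.90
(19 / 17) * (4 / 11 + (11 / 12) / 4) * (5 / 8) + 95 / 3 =32.08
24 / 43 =0.56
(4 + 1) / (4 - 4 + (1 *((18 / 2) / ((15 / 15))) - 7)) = 5 / 2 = 2.50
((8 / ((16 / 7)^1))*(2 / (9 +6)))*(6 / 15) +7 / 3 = 63 / 25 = 2.52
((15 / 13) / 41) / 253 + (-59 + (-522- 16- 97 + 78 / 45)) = -692.27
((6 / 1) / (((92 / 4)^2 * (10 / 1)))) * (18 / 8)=27 / 10580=0.00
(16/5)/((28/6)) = 24/35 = 0.69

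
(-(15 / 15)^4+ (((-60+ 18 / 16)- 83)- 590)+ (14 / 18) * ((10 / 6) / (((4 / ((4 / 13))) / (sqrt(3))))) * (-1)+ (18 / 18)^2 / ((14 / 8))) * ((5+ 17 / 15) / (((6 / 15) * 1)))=-943207 / 84- 1610 * sqrt(3) / 1053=-11231.30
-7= -7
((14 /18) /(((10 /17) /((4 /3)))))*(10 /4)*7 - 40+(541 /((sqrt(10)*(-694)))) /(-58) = -9.14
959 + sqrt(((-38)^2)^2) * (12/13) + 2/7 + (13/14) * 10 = 209436/91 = 2301.49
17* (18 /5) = 306 /5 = 61.20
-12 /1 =-12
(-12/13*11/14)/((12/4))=-22/91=-0.24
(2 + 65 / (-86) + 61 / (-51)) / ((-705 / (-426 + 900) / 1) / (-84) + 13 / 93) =14468692 / 47366607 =0.31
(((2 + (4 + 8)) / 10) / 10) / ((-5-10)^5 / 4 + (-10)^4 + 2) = -14 / 17984175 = -0.00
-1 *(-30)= 30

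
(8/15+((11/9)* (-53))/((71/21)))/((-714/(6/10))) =0.02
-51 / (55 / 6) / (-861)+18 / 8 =142473 / 63140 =2.26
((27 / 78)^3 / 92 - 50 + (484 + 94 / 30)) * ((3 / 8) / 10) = 10602627479 / 646796800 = 16.39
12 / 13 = 0.92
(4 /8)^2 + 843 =3373 /4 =843.25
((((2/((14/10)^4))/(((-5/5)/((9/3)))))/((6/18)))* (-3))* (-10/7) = -337500/16807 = -20.08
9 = 9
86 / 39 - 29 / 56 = 3685 / 2184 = 1.69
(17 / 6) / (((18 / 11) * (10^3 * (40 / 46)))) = 4301 / 2160000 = 0.00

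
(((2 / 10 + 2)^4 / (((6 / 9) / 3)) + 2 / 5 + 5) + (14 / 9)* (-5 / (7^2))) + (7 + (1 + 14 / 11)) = 119.93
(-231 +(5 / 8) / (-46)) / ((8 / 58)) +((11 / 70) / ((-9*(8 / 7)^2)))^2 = -1278051300433 / 763084800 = -1674.85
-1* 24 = -24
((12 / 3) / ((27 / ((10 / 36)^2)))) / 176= 25 / 384912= 0.00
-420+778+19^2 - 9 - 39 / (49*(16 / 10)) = 278125 / 392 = 709.50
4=4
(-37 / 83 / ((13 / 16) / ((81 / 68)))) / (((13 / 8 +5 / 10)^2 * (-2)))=383616 / 5301127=0.07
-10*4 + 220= 180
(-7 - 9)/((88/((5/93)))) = -10/1023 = -0.01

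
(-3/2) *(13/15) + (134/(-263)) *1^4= -4759/2630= -1.81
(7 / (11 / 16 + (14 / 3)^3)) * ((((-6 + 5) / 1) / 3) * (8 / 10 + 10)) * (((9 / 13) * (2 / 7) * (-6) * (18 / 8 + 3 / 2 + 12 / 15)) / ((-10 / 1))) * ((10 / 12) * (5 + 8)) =-1592136 / 1105025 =-1.44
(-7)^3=-343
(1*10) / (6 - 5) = 10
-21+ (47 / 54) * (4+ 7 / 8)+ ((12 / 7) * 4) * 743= 5118725 / 1008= 5078.10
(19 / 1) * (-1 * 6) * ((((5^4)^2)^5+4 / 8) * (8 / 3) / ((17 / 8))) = -22118911147117614746093750001216 / 17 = -1301112420418683220358456000000.00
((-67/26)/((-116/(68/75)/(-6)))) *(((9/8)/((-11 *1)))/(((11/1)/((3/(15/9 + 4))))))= 0.00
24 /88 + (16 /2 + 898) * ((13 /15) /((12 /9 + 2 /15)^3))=1326477 /5324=249.15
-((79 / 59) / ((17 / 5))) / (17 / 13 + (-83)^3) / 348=5135 / 2594518747416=0.00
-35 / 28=-1.25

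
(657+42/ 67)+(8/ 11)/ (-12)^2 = 8724145/ 13266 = 657.63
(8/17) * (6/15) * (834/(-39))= -4448/1105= -4.03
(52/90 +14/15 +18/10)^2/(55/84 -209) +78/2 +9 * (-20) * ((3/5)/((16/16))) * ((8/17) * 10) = -94244264651/200823975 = -469.29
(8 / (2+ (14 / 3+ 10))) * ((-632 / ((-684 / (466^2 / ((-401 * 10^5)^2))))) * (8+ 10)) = 12866493 / 11934449218750000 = 0.00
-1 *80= -80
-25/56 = -0.45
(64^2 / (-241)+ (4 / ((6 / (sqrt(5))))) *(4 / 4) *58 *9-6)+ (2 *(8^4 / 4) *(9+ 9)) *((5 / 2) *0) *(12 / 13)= -5542 / 241+ 348 *sqrt(5)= 755.16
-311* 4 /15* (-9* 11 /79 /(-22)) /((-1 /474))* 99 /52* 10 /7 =554202 /91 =6090.13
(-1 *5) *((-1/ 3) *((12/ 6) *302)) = 3020/ 3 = 1006.67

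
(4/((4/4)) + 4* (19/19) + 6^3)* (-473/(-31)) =105952/31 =3417.81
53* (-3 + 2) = -53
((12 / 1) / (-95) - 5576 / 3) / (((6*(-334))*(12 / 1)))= 132439 / 1713420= 0.08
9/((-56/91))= -117/8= -14.62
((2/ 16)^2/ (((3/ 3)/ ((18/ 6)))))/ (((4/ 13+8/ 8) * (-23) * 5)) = -39/ 125120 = -0.00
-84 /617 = -0.14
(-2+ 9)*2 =14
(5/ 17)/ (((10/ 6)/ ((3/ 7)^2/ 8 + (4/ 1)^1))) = 4731/ 6664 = 0.71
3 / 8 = 0.38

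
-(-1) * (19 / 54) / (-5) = -0.07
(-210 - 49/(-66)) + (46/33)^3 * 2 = -14650835/71874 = -203.84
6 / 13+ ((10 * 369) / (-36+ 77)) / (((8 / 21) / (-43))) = -528231 / 52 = -10158.29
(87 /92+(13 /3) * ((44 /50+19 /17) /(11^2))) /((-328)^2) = 4812443 /508990662400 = 0.00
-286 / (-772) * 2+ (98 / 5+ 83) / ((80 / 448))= 2775827 / 4825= 575.30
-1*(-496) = 496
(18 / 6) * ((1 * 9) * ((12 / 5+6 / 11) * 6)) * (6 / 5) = 157464 / 275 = 572.60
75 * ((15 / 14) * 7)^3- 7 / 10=31639.92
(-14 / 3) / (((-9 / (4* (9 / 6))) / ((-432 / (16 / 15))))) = -1260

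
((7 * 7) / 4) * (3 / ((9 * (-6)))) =-0.68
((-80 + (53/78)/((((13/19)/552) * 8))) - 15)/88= -8949/29744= -0.30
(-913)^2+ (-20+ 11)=833560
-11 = -11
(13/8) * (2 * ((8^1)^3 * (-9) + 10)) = -29887/2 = -14943.50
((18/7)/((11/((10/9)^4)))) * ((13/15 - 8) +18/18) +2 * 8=2326384/168399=13.81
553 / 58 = 9.53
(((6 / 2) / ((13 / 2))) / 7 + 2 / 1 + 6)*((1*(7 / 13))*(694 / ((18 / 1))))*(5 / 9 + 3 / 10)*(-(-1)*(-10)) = -19611746 / 13689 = -1432.66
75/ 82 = 0.91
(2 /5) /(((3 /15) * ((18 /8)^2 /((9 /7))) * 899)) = 32 /56637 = 0.00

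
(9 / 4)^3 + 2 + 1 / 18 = 7745 / 576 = 13.45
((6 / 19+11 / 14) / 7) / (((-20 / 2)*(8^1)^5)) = -293 / 610140160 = -0.00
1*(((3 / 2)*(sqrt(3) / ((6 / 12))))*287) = 861*sqrt(3) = 1491.30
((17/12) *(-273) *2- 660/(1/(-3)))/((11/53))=127889/22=5813.14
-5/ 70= -1/ 14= -0.07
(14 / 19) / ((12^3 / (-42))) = -49 / 2736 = -0.02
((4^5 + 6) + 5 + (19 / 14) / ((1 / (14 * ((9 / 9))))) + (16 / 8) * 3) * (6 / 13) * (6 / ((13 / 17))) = 648720 / 169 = 3838.58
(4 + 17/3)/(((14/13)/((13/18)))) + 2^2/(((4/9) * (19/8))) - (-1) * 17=391739/14364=27.27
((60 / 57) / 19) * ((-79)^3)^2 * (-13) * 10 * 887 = -560608289922530200 / 361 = -1552931551031939.61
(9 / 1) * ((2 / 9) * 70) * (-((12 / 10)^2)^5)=-1693052928 / 1953125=-866.84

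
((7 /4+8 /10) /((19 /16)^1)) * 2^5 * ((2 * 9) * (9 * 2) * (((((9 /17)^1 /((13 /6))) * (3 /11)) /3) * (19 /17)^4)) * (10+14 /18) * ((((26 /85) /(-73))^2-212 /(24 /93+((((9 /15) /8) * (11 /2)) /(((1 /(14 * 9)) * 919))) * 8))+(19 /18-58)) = -687674537484347996837180928 /232704313060648160875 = -2955143.07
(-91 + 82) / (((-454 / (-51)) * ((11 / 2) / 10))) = -4590 / 2497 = -1.84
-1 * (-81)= 81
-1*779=-779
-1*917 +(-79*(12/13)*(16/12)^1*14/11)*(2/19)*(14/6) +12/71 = -548179169/578721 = -947.23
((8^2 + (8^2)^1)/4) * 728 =23296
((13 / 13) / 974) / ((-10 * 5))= -1 / 48700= -0.00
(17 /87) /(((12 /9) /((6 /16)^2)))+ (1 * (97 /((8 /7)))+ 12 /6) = 645113 /7424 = 86.90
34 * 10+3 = 343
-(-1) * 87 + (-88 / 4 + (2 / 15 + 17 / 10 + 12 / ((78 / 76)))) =6125 / 78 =78.53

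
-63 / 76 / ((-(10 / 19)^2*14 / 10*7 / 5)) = 171 / 112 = 1.53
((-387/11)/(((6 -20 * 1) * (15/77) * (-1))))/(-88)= 129/880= 0.15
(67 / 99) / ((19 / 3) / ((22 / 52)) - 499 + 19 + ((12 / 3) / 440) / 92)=-61640 / 42354951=-0.00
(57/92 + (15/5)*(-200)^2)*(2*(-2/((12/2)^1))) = -80000.41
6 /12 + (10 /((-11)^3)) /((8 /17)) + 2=13225 /5324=2.48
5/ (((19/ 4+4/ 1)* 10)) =2/ 35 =0.06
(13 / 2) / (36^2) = 13 / 2592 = 0.01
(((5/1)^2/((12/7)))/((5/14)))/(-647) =-245/3882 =-0.06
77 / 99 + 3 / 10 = 1.08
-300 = -300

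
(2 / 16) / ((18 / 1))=1 / 144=0.01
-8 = -8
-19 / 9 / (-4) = 19 / 36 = 0.53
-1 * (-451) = 451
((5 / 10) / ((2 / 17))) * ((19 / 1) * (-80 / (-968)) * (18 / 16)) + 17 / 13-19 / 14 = 1313973 / 176176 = 7.46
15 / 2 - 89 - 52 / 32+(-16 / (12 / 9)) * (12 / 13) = -9797 / 104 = -94.20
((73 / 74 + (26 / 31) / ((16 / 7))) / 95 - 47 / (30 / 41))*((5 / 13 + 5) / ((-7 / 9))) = 503829561 / 1133236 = 444.59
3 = 3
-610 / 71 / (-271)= 610 / 19241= 0.03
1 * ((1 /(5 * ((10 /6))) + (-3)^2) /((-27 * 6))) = -38 /675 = -0.06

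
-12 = -12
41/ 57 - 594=-33817/ 57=-593.28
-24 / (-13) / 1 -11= -9.15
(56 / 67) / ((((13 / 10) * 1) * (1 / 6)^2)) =20160 / 871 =23.15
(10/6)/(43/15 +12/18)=25/53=0.47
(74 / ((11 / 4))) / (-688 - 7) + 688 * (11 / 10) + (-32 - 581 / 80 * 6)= 41661353 / 61160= 681.19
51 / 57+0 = 0.89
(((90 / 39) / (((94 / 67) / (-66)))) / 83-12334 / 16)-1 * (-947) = 70923977 / 405704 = 174.82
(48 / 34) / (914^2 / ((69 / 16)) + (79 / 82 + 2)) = 135792 / 18632957423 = 0.00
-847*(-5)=4235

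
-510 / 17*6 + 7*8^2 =268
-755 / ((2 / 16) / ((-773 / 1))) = 4668920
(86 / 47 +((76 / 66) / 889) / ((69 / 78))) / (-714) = -29037511 / 11321647029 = -0.00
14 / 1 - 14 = 0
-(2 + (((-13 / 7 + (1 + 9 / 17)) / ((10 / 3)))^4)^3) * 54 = -435469052620236599601118898155453692747 / 4032120857593138312794480500000000000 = -108.00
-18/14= -9/7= -1.29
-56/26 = -28/13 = -2.15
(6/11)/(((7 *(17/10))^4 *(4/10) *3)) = 50000/2205873131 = 0.00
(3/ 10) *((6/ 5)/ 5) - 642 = -80241/ 125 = -641.93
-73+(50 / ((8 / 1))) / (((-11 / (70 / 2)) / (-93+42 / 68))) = 2639167 / 1496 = 1764.15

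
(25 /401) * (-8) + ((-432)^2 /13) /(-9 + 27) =4154968 /5213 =797.04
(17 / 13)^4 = 2.92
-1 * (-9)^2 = -81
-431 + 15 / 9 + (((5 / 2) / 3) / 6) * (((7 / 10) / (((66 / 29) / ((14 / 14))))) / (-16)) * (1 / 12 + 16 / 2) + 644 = 195838741 / 912384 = 214.65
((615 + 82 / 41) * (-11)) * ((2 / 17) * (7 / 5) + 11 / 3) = -6630899 / 255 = -26003.53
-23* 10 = -230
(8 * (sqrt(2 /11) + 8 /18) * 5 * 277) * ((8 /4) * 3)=66480 * sqrt(22) /11 + 88640 /3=57893.83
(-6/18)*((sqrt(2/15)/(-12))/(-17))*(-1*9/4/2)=sqrt(30)/8160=0.00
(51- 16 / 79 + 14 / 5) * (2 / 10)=21171 / 1975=10.72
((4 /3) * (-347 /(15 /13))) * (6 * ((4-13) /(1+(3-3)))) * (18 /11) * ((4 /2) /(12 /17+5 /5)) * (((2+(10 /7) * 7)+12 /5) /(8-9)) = -598187.45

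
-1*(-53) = 53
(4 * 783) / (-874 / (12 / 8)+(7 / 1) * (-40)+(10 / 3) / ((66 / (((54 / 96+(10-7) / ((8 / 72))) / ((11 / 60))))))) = -4547664 / 1241567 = -3.66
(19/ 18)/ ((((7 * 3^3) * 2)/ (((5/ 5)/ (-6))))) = -19/ 40824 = -0.00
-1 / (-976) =1 / 976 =0.00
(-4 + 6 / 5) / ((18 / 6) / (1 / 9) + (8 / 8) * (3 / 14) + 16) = -196 / 3025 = -0.06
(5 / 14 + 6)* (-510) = -22695 / 7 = -3242.14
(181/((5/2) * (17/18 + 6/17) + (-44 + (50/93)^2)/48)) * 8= 2554845408/4116017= 620.71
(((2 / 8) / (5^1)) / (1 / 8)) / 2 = 1 / 5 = 0.20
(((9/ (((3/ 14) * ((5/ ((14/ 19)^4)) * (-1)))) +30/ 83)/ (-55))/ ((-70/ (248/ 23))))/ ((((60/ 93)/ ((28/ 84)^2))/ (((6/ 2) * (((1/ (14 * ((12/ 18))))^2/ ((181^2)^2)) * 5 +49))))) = -755284895029470975737611/ 5037226056640169307685000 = -0.15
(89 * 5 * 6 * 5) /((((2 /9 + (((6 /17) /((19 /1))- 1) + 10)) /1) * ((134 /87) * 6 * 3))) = 187574175 /3599642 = 52.11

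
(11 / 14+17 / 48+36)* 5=62395 / 336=185.70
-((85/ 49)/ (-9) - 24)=10669/ 441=24.19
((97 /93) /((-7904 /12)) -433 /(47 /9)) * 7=-1671034337 /2879032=-580.42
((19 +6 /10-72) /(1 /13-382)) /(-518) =-1703 /6429675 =-0.00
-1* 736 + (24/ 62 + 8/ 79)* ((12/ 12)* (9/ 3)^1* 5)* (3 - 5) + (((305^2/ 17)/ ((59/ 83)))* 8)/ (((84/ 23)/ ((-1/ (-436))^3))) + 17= -1568295174423808379/ 2137659282570336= -733.65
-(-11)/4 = 11/4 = 2.75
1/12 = 0.08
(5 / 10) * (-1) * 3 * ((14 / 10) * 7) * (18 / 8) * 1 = -1323 / 40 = -33.08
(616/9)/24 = 77/27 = 2.85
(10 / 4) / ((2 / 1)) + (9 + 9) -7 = 49 / 4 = 12.25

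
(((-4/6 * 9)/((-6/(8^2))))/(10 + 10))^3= 4096/125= 32.77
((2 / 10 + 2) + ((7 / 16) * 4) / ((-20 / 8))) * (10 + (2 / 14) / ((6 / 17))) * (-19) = -296.54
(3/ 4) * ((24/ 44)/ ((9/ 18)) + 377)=12477/ 44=283.57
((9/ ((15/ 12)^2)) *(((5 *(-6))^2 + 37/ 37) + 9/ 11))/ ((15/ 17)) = 1618944/ 275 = 5887.07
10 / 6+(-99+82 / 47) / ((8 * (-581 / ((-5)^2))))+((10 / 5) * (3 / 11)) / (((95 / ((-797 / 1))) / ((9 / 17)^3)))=726183869603 / 480673574040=1.51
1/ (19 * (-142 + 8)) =-1/ 2546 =-0.00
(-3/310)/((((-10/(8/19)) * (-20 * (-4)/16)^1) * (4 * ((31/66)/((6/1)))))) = 594/2282375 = 0.00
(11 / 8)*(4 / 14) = 11 / 28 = 0.39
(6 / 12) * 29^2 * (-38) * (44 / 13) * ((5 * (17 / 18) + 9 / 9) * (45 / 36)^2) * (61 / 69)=-27608915675 / 64584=-427488.48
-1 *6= -6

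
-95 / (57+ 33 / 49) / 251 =-4655 / 709326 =-0.01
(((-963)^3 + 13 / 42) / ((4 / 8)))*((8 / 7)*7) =-14288901547.05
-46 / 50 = -23 / 25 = -0.92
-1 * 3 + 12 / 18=-7 / 3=-2.33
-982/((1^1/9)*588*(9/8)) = -1964/147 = -13.36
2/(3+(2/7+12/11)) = 154/337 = 0.46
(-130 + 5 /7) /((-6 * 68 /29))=26245 /2856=9.19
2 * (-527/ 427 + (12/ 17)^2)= -181630/ 123403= -1.47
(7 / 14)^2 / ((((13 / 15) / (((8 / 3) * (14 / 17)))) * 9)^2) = 78400 / 3956121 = 0.02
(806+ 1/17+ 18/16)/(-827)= -109777/112472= -0.98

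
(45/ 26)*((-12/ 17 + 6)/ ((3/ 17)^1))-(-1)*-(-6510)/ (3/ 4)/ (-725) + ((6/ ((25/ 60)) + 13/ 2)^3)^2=31420947353720857/ 377000000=83344687.94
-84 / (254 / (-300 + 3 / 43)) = 541674 / 5461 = 99.19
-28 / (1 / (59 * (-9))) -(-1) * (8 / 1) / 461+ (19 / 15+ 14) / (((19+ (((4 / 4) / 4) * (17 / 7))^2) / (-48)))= 519077536764 / 35001425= 14830.18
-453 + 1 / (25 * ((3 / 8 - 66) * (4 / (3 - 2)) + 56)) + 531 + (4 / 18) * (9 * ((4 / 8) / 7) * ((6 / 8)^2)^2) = 206288563 / 2643200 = 78.05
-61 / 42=-1.45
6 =6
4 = 4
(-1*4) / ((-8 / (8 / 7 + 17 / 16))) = 247 / 224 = 1.10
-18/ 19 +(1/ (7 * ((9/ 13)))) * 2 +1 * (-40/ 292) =-58690/ 87381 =-0.67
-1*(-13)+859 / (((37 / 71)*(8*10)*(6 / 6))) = 99469 / 2960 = 33.60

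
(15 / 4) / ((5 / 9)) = 27 / 4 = 6.75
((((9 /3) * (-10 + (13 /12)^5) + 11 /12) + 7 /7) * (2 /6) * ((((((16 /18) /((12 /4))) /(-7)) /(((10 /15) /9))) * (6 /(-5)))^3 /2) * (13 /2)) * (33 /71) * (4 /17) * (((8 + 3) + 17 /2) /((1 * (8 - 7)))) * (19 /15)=-69160319371 /3105007500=-22.27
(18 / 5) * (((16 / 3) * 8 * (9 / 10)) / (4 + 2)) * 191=110016 / 25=4400.64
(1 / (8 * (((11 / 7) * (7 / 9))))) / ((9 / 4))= 1 / 22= 0.05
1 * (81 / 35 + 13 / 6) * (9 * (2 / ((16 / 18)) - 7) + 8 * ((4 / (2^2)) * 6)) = 941 / 40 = 23.52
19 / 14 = 1.36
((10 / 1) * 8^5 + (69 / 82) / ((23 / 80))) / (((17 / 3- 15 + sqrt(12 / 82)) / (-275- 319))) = 7182351000 * sqrt(246) / 131569 + 67035276000 / 3209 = 21745981.88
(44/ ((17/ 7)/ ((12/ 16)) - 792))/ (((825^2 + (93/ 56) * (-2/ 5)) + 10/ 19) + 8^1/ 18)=-0.00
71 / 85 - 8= -609 / 85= -7.16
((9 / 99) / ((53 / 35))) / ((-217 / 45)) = -0.01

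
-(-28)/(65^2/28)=784/4225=0.19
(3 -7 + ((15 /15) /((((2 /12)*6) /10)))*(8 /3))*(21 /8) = 119 /2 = 59.50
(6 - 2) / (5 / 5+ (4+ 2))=4 / 7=0.57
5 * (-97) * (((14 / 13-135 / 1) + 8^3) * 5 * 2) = -23837750 / 13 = -1833673.08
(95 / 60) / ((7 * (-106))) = -19 / 8904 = -0.00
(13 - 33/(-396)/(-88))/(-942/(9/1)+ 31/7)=-96089/740960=-0.13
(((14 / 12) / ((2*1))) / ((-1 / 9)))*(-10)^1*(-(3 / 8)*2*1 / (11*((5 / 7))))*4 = -441 / 22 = -20.05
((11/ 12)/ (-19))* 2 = -11/ 114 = -0.10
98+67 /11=1145 /11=104.09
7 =7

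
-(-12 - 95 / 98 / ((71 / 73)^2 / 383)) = 199823881 / 494018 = 404.49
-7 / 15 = -0.47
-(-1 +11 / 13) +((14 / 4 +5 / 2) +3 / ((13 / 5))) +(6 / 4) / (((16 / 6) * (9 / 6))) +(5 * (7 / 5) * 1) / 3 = 3125 / 312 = 10.02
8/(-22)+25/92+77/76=8857/9614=0.92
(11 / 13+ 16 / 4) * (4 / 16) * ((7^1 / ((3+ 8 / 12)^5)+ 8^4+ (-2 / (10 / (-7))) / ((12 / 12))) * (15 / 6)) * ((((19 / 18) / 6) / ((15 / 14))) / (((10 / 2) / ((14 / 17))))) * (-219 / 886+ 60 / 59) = 2827589670919041 / 10944413966200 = 258.36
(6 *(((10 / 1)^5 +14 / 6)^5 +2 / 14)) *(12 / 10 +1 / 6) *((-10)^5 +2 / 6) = -29892387571108754611641809490895204 / 3645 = -8200929374789781786458658000000.00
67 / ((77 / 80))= 5360 / 77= 69.61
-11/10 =-1.10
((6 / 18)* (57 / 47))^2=361 / 2209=0.16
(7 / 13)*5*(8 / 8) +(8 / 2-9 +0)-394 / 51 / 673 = -1034812 / 446199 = -2.32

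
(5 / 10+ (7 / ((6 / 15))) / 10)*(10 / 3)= 15 / 2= 7.50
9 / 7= 1.29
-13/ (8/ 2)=-13/ 4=-3.25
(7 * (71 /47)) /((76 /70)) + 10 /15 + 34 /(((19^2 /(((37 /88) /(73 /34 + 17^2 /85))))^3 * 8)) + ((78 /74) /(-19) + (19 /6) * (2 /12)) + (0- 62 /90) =10718871880750436096381511367 /1051929902045728180464802560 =10.19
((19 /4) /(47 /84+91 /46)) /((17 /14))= 128478 /83351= 1.54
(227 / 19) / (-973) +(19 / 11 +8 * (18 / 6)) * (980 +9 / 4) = 20555814721 / 813428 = 25270.60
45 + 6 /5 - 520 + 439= -174 /5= -34.80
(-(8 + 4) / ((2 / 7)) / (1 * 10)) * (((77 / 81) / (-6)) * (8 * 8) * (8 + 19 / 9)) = 1569568 / 3645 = 430.61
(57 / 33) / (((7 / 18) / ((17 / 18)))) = 323 / 77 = 4.19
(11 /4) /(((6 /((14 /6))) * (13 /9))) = 77 /104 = 0.74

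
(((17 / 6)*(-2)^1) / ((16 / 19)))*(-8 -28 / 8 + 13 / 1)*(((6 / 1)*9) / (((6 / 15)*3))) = -454.22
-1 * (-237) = 237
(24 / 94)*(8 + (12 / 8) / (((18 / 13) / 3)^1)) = 135 / 47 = 2.87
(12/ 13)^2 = 144/ 169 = 0.85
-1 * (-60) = 60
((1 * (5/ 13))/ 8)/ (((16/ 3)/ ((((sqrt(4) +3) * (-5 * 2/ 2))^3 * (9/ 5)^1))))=-421875/ 1664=-253.53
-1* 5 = -5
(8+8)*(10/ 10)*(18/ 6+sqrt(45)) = 48+48*sqrt(5) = 155.33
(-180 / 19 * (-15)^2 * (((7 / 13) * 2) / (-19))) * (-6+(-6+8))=-2268000 / 4693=-483.27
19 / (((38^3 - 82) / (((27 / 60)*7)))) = 0.00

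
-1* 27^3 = -19683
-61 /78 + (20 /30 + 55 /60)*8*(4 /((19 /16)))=1089 /26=41.88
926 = 926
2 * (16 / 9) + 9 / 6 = 91 / 18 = 5.06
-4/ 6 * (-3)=2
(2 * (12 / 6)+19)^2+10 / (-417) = 220583 / 417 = 528.98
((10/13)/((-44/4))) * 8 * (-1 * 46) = 3680/143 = 25.73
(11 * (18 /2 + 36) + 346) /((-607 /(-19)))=15979 /607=26.32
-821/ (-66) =821/ 66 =12.44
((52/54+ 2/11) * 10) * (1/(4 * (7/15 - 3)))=-2125/1881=-1.13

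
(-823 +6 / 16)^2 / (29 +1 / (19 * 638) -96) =-262499249221 / 25989536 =-10100.19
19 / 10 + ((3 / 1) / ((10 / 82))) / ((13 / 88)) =4379 / 26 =168.42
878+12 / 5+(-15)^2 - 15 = 5452 / 5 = 1090.40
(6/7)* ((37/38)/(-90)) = -0.01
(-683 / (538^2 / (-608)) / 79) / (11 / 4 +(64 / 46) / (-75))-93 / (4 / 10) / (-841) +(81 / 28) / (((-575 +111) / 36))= 595287098408907 / 10148173890591856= 0.06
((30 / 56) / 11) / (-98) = -15 / 30184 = -0.00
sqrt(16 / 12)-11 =-11 + 2 * sqrt(3) / 3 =-9.85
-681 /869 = -0.78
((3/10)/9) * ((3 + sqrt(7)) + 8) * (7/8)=7 * sqrt(7)/240 + 77/240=0.40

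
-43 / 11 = -3.91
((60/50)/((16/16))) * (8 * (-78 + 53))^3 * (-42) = 403200000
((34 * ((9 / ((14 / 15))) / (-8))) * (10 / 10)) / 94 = -2295 / 5264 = -0.44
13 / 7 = 1.86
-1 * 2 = -2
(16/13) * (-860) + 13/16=-219991/208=-1057.65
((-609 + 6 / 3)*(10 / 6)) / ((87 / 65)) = -197275 / 261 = -755.84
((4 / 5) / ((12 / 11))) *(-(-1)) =0.73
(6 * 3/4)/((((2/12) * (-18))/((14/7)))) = -3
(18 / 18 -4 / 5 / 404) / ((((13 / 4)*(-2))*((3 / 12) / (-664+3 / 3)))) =205632 / 505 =407.19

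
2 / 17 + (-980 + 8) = -16522 / 17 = -971.88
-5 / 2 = -2.50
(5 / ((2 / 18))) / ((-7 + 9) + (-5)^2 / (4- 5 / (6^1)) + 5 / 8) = 2280 / 533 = 4.28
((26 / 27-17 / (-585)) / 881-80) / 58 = -123690659 / 89676990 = -1.38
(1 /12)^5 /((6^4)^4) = 1 /701982420492091392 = 0.00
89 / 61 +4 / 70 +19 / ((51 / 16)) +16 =2556287 / 108885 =23.48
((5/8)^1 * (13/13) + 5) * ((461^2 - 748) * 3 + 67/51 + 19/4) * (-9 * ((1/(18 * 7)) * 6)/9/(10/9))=-1166456817/7616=-153158.72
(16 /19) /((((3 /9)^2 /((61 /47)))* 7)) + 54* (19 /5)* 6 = 38525076 /31255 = 1232.61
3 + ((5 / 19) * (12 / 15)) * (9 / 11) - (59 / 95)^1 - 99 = -100789 / 1045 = -96.45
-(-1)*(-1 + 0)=-1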